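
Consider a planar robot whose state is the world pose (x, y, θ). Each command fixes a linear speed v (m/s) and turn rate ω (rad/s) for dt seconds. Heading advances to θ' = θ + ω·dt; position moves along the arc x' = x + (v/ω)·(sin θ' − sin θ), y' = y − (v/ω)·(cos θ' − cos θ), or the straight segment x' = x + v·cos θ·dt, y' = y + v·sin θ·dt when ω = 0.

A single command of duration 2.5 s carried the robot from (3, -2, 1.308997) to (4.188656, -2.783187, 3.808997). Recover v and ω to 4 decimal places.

v = -0.7500, ω = 1.0000

Δθ = 3.808997 − 1.308997 = 2.500000
ω = Δθ/dt = 2.500000/2.5 = 1.0000
R = Δx/(sin θ' − sin θ) = -0.7500
v = R·ω = -0.7500·1.0000 = -0.7500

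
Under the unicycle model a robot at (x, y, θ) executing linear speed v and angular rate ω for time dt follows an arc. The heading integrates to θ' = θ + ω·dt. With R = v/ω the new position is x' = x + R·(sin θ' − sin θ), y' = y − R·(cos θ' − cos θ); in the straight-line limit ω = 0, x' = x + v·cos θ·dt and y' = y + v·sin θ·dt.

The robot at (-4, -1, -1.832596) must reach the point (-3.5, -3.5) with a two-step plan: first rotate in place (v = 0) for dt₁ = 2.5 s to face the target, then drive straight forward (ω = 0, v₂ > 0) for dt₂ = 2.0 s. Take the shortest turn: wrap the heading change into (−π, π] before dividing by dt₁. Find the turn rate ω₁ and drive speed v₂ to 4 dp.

heading to target = atan2(-3.5−-1, -3.5−-4) = -1.3734
Δθ = wrap(-1.3734 − -1.8326) = 0.4592; ω₁ = Δθ/dt₁ = 0.1837
distance = √((-3.5−-4)² + (-3.5−-1)²) = 2.5495; v₂ = distance/dt₂ = 1.2748

ω₁ = 0.1837, v₂ = 1.2748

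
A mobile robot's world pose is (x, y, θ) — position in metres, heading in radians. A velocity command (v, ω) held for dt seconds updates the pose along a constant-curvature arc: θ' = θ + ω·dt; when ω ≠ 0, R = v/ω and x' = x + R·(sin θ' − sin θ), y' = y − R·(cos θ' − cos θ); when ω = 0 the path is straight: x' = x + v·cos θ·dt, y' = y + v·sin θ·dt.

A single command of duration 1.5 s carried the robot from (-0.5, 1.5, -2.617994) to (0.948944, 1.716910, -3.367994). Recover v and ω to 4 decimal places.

Δθ = -3.367994 − -2.617994 = -0.750000
ω = Δθ/dt = -0.750000/1.5 = -0.5000
R = Δx/(sin θ' − sin θ) = 2.0000
v = R·ω = 2.0000·-0.5000 = -1.0000

v = -1.0000, ω = -0.5000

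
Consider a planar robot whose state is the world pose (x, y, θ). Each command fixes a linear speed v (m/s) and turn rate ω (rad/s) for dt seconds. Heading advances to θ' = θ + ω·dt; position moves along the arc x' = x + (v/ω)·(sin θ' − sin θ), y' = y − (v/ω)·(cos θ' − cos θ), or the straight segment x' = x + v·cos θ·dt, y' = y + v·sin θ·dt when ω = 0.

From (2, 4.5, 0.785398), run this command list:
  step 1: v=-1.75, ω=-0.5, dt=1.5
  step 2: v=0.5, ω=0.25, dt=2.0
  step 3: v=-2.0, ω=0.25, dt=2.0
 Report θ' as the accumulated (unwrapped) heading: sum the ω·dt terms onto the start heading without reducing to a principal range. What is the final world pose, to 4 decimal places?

(-2.2005, 0.9566, 1.0354)

step 1: θ'=0.0354 (R=3.5000) → pose (-0.3510, 3.4771, 0.0354)
step 2: θ'=0.5354 (R=2.0000) → pose (0.5986, 3.7557, 0.5354)
step 3: θ'=1.0354 (R=-8.0000) → pose (-2.2005, 0.9566, 1.0354)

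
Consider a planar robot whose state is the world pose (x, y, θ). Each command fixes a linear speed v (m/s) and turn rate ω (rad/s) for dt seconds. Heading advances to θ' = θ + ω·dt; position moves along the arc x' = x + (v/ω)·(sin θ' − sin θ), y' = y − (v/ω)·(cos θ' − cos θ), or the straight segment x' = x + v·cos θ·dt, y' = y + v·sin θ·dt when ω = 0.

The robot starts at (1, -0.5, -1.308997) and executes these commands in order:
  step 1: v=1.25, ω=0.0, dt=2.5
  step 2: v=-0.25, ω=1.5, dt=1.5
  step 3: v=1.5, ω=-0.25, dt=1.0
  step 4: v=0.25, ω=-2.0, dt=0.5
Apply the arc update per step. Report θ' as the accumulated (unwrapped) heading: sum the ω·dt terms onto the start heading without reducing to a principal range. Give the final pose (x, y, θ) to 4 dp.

(2.6558, -2.3510, -0.3090)

step 1: θ'=-1.3090 (straight) → pose (1.8088, -3.5185, -1.3090)
step 2: θ'=0.9410 (R=-0.1667) → pose (1.5131, -3.4635, 0.9410)
step 3: θ'=0.6910 (R=-6.0000) → pose (2.5382, -2.3737, 0.6910)
step 4: θ'=-0.3090 (R=-0.1250) → pose (2.6558, -2.3510, -0.3090)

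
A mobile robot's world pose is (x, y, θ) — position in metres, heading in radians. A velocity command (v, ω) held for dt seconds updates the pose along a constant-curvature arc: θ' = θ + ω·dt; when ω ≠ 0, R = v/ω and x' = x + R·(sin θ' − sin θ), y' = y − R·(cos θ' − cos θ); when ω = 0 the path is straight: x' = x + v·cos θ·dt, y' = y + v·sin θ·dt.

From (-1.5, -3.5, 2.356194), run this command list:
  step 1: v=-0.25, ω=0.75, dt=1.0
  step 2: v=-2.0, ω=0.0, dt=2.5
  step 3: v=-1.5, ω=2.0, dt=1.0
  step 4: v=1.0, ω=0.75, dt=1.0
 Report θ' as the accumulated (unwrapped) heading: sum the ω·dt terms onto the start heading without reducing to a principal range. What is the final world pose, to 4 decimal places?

step 1: θ'=3.1062 (R=-0.3333) → pose (-1.2761, -3.5974, 3.1062)
step 2: θ'=3.1062 (straight) → pose (3.7208, -3.7744, 3.1062)
step 3: θ'=5.1062 (R=-0.7500) → pose (4.4399, -2.7371, 5.1062)
step 4: θ'=5.8562 (R=1.3333) → pose (5.1190, -3.4391, 5.8562)

(5.1190, -3.4391, 5.8562)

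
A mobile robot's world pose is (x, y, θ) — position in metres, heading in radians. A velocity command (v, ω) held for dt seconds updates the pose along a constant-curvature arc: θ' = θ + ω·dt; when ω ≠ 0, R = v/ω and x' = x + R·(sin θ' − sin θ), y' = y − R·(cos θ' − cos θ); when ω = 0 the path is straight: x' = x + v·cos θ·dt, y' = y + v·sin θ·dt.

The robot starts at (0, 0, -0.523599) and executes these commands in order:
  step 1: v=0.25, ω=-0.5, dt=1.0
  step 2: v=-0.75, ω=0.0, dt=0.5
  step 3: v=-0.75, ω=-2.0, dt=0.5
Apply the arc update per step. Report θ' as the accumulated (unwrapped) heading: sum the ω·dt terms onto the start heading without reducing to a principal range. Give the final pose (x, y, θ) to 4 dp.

step 1: θ'=-1.0236 (R=-0.5000) → pose (0.1770, -0.1729, -1.0236)
step 2: θ'=-1.0236 (straight) → pose (-0.0181, 0.1474, -1.0236)
step 3: θ'=-2.0236 (R=0.3750) → pose (-0.0351, 0.5065, -2.0236)

(-0.0351, 0.5065, -2.0236)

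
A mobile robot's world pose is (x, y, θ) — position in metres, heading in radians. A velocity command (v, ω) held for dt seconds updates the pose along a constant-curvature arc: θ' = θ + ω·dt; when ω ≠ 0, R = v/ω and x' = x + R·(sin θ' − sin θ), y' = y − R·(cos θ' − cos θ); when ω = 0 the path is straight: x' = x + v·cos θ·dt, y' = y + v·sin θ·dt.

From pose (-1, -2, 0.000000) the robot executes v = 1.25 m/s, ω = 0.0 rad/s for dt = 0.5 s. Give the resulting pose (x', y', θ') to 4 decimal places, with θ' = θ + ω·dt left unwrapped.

(-0.3750, -2.0000, 0.0000)

θ' = 0.0000 + 0.0·0.5 = 0.0000
ω = 0 → straight: x' = -1 + 1.25·cos(0.0000)·0.5 = -0.3750
y' = -2 + 1.25·sin(0.0000)·0.5 = -2.0000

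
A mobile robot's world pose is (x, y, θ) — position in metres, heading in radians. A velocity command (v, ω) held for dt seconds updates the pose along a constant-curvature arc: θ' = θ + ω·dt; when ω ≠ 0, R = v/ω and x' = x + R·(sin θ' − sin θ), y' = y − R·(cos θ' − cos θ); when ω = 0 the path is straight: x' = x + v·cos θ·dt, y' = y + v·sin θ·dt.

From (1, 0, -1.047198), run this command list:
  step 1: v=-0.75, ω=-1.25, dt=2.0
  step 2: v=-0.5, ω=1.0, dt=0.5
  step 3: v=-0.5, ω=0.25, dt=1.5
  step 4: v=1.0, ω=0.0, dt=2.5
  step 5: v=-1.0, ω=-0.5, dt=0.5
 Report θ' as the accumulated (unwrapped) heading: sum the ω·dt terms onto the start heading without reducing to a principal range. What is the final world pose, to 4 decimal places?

step 1: θ'=-3.5472 (R=0.6000) → pose (1.7564, 0.8513, -3.5472)
step 2: θ'=-3.0472 (R=-0.5000) → pose (2.0008, 0.8130, -3.0472)
step 3: θ'=-2.6722 (R=-2.0000) → pose (2.7170, 1.0204, -2.6722)
step 4: θ'=-2.6722 (straight) → pose (0.4874, -0.1105, -2.6722)
step 5: θ'=-2.9222 (R=2.0000) → pose (0.9568, 0.0579, -2.9222)

(0.9568, 0.0579, -2.9222)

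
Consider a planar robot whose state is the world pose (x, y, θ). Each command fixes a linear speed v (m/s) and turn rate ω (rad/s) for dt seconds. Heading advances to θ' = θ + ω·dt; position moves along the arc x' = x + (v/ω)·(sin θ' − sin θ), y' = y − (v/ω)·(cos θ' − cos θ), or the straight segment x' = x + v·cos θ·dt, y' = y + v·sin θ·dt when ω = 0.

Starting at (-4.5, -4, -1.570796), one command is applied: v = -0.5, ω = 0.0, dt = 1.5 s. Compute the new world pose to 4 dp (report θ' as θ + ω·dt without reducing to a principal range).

(-4.5000, -3.2500, -1.5708)

θ' = -1.5708 + 0.0·1.5 = -1.5708
ω = 0 → straight: x' = -4.5 + -0.5·cos(-1.5708)·1.5 = -4.5000
y' = -4 + -0.5·sin(-1.5708)·1.5 = -3.2500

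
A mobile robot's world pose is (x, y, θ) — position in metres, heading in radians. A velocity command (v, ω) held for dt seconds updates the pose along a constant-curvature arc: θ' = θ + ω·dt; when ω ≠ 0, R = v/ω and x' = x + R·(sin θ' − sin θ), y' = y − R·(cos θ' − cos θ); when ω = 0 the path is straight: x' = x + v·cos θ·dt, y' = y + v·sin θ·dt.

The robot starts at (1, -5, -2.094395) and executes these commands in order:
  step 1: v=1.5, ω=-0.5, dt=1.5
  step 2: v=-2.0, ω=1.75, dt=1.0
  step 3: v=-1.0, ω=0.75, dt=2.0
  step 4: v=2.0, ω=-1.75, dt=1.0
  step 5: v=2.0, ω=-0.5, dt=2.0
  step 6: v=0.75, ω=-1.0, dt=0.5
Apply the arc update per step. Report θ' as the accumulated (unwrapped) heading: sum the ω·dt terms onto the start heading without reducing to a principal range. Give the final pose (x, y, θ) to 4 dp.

(-1.5382, -8.8173, -2.8444)

step 1: θ'=-2.8444 (R=-3.0000) → pose (-0.7196, -6.3685, -2.8444)
step 2: θ'=-1.0944 (R=-1.1429) → pose (-0.0386, -4.7516, -1.0944)
step 3: θ'=0.4056 (R=-1.3333) → pose (-1.7496, -4.1379, 0.4056)
step 4: θ'=-1.3444 (R=-1.1429) → pose (-0.1850, -4.9315, -1.3444)
step 5: θ'=-2.3444 (R=-4.0000) → pose (-1.2213, -8.6243, -2.3444)
step 6: θ'=-2.8444 (R=-0.7500) → pose (-1.5382, -8.8173, -2.8444)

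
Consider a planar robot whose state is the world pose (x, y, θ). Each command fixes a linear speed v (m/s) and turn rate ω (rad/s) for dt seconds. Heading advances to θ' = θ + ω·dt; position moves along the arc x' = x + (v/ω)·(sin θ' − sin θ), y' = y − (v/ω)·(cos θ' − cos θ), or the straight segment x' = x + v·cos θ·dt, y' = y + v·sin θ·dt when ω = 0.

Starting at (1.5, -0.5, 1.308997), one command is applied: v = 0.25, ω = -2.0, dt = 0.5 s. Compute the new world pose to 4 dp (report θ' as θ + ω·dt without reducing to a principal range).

(1.5827, -0.4133, 0.3090)

θ' = 1.3090 + -2.0·0.5 = 0.3090
R = v/ω = 0.25/-2.0 = -0.1250
x' = 1.5 + -0.1250·(sin 0.3090 − sin 1.3090) = 1.5827
y' = -0.5 − -0.1250·(cos 0.3090 − cos 1.3090) = -0.4133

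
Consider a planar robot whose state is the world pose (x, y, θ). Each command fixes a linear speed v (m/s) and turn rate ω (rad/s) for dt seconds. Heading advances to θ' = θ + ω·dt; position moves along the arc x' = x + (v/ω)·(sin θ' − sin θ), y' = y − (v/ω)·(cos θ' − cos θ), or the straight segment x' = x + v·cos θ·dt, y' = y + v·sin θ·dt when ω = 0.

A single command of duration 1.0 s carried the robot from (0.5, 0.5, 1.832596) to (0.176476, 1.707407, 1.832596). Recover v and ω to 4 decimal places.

v = 1.2500, ω = 0.0000

Δθ = 1.832596 − 1.832596 = 0.000000
ω = Δθ/dt = 0.000000/1.0 = 0.0000
ω = 0 → v = (Δx·cos θ + Δy·sin θ)/dt = 1.2500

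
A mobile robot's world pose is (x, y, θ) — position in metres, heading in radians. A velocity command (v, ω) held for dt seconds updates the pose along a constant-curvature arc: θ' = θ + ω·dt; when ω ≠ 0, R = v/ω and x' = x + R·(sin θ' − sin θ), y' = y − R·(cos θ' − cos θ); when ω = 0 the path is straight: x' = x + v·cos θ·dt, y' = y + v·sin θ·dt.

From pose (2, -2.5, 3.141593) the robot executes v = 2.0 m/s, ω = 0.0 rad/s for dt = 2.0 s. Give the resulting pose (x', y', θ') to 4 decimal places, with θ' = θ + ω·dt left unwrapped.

(-2.0000, -2.5000, 3.1416)

θ' = 3.1416 + 0.0·2.0 = 3.1416
ω = 0 → straight: x' = 2 + 2.0·cos(3.1416)·2.0 = -2.0000
y' = -2.5 + 2.0·sin(3.1416)·2.0 = -2.5000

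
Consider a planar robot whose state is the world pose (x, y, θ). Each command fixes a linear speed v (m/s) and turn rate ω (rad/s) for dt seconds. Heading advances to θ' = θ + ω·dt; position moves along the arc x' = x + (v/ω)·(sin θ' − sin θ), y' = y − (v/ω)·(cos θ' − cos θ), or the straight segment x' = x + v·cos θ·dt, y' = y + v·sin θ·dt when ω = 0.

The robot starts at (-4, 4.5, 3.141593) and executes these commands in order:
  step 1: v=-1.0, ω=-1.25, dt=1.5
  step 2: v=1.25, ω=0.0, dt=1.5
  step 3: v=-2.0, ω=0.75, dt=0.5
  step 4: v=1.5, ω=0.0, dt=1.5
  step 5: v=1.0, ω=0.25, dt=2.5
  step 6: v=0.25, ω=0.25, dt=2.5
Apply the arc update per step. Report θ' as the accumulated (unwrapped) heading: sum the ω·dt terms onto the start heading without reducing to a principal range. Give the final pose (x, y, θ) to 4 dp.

step 1: θ'=1.2666 (R=0.8000) → pose (-3.2367, 3.4604, 1.2666)
step 2: θ'=1.2666 (straight) → pose (-2.6751, 5.2493, 1.2666)
step 3: θ'=1.6416 (R=-2.6667) → pose (-2.7909, 4.2619, 1.6416)
step 4: θ'=1.6416 (straight) → pose (-2.9500, 6.5063, 1.6416)
step 5: θ'=2.2666 (R=4.0000) → pose (-3.8698, 8.7873, 2.2666)
step 6: θ'=2.8916 (R=1.0000) → pose (-4.3900, 9.1152, 2.8916)

(-4.3900, 9.1152, 2.8916)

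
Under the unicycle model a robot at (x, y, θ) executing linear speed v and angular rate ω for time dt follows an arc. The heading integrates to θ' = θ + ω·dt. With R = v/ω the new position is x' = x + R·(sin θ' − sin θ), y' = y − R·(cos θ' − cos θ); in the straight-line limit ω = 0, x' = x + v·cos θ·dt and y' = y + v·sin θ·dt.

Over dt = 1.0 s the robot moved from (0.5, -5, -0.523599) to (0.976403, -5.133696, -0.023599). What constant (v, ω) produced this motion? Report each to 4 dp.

v = 0.5000, ω = 0.5000

Δθ = -0.023599 − -0.523599 = 0.500000
ω = Δθ/dt = 0.500000/1.0 = 0.5000
R = Δx/(sin θ' − sin θ) = 1.0000
v = R·ω = 1.0000·0.5000 = 0.5000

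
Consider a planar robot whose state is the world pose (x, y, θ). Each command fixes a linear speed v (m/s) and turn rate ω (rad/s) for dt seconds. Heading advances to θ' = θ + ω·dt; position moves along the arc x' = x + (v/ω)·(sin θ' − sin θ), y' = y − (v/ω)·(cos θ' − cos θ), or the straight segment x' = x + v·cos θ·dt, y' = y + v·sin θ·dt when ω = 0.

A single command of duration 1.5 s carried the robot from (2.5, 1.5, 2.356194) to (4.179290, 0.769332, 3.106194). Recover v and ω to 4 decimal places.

v = -1.2500, ω = 0.5000

Δθ = 3.106194 − 2.356194 = 0.750000
ω = Δθ/dt = 0.750000/1.5 = 0.5000
R = Δx/(sin θ' − sin θ) = -2.5000
v = R·ω = -2.5000·0.5000 = -1.2500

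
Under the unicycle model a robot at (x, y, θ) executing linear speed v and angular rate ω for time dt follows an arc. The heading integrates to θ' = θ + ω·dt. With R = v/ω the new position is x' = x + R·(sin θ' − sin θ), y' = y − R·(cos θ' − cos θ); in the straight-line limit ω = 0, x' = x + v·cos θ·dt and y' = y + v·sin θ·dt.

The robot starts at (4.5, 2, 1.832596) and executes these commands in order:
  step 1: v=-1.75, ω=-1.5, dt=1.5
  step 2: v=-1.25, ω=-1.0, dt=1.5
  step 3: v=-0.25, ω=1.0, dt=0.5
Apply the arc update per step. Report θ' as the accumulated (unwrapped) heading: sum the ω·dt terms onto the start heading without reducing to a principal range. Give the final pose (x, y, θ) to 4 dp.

(2.2431, 2.3220, -1.4174)

step 1: θ'=-0.4174 (R=1.1667) → pose (2.9001, 0.6315, -0.4174)
step 2: θ'=-1.9174 (R=1.2500) → pose (2.2312, 2.1989, -1.9174)
step 3: θ'=-1.4174 (R=-0.2500) → pose (2.2431, 2.3220, -1.4174)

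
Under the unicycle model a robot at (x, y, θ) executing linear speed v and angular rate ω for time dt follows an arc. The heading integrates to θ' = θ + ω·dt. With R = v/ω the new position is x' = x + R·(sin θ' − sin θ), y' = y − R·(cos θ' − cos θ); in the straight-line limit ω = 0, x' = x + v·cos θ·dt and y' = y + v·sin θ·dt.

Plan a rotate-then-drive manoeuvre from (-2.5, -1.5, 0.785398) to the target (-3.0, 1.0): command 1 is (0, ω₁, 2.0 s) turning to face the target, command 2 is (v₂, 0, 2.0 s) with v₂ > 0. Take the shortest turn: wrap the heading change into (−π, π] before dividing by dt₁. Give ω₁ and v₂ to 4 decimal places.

heading to target = atan2(1−-1.5, -3−-2.5) = 1.7682
Δθ = wrap(1.7682 − 0.7854) = 0.9828; ω₁ = Δθ/dt₁ = 0.4914
distance = √((-3−-2.5)² + (1−-1.5)²) = 2.5495; v₂ = distance/dt₂ = 1.2748

ω₁ = 0.4914, v₂ = 1.2748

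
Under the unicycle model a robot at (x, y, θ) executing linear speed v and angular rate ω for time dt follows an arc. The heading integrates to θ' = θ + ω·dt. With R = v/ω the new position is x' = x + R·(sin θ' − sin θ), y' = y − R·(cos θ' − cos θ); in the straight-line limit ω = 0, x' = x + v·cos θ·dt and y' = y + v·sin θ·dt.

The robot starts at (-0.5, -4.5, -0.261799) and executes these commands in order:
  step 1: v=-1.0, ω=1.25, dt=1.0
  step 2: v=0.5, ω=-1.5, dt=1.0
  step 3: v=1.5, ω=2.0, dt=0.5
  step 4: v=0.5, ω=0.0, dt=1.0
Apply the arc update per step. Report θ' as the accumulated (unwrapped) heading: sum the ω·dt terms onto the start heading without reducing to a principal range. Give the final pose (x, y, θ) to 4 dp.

step 1: θ'=0.9882 (R=-0.8000) → pose (-1.3751, -4.8326, 0.9882)
step 2: θ'=-0.5118 (R=-0.3333) → pose (-0.9335, -4.7254, -0.5118)
step 3: θ'=0.4882 (R=0.7500) → pose (-0.2144, -4.7338, 0.4882)
step 4: θ'=0.4882 (straight) → pose (0.2272, -4.4993, 0.4882)

(0.2272, -4.4993, 0.4882)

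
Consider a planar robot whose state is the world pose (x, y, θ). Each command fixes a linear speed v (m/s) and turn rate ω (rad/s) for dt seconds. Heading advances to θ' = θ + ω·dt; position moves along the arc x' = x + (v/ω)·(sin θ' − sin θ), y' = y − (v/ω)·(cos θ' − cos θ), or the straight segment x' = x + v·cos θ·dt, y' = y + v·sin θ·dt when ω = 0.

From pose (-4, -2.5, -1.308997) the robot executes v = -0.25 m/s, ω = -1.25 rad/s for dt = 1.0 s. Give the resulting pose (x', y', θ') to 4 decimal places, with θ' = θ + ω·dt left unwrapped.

(-3.9169, -2.2812, -2.5590)

θ' = -1.3090 + -1.25·1.0 = -2.5590
R = v/ω = -0.25/-1.25 = 0.2000
x' = -4 + 0.2000·(sin -2.5590 − sin -1.3090) = -3.9169
y' = -2.5 − 0.2000·(cos -2.5590 − cos -1.3090) = -2.2812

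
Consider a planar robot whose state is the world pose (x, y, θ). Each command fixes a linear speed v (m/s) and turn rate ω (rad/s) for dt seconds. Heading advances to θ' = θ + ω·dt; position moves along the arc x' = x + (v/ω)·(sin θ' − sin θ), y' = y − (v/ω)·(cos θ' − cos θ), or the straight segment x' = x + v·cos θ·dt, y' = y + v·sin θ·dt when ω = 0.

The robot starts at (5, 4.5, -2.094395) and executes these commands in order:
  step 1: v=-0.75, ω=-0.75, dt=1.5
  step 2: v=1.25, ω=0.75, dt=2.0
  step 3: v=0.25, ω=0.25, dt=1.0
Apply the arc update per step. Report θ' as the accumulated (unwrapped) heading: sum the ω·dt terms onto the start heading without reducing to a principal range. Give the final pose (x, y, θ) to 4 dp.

(4.1600, 3.3328, -1.4694)

step 1: θ'=-3.2194 (R=1.0000) → pose (5.9437, 4.9970, -3.2194)
step 2: θ'=-1.7194 (R=1.6667) → pose (4.1659, 3.5821, -1.7194)
step 3: θ'=-1.4694 (R=1.0000) → pose (4.1600, 3.3328, -1.4694)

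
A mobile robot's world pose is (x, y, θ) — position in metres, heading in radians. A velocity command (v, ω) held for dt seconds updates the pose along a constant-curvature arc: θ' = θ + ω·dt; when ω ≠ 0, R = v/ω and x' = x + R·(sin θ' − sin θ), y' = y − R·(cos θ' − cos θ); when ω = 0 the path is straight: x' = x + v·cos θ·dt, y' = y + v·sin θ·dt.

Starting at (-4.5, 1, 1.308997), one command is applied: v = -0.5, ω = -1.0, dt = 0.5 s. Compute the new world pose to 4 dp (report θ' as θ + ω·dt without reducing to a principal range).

θ' = 1.3090 + -1.0·0.5 = 0.8090
R = v/ω = -0.5/-1.0 = 0.5000
x' = -4.5 + 0.5000·(sin 0.8090 − sin 1.3090) = -4.6212
y' = 1 − 0.5000·(cos 0.8090 − cos 1.3090) = 0.7843

(-4.6212, 0.7843, 0.8090)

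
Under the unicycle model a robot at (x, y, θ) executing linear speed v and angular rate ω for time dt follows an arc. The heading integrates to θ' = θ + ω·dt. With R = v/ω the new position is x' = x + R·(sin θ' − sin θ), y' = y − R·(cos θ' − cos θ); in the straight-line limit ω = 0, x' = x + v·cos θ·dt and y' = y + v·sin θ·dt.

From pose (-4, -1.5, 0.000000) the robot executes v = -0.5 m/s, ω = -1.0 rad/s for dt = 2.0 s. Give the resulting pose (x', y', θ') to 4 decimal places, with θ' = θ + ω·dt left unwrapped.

θ' = 0.0000 + -1.0·2.0 = -2.0000
R = v/ω = -0.5/-1.0 = 0.5000
x' = -4 + 0.5000·(sin -2.0000 − sin 0.0000) = -4.4546
y' = -1.5 − 0.5000·(cos -2.0000 − cos 0.0000) = -0.7919

(-4.4546, -0.7919, -2.0000)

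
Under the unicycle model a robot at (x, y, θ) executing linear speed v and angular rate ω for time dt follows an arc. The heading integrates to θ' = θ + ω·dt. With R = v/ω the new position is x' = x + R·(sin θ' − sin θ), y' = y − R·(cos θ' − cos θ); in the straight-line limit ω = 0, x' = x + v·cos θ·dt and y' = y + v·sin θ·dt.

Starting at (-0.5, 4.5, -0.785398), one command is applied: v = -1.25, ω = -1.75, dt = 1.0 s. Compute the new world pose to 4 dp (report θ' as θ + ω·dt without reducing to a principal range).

(-0.4019, 5.5921, -2.5354)

θ' = -0.7854 + -1.75·1.0 = -2.5354
R = v/ω = -1.25/-1.75 = 0.7143
x' = -0.5 + 0.7143·(sin -2.5354 − sin -0.7854) = -0.4019
y' = 4.5 − 0.7143·(cos -2.5354 − cos -0.7854) = 5.5921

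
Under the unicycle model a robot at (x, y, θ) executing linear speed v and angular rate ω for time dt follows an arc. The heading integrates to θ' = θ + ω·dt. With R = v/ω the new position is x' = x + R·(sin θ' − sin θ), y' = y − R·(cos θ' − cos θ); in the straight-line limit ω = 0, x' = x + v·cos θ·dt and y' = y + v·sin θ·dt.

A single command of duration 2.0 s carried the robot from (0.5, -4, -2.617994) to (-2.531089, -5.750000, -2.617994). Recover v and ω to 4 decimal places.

Δθ = -2.617994 − -2.617994 = 0.000000
ω = Δθ/dt = 0.000000/2.0 = 0.0000
ω = 0 → v = (Δx·cos θ + Δy·sin θ)/dt = 1.7500

v = 1.7500, ω = 0.0000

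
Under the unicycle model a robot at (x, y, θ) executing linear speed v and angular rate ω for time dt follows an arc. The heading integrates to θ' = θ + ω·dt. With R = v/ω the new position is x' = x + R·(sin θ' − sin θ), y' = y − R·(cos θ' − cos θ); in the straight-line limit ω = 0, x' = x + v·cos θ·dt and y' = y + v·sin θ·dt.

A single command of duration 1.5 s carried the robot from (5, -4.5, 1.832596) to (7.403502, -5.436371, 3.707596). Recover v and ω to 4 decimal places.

Δθ = 3.707596 − 1.832596 = 1.875000
ω = Δθ/dt = 1.875000/1.5 = 1.2500
R = Δx/(sin θ' − sin θ) = -1.6000
v = R·ω = -1.6000·1.2500 = -2.0000

v = -2.0000, ω = 1.2500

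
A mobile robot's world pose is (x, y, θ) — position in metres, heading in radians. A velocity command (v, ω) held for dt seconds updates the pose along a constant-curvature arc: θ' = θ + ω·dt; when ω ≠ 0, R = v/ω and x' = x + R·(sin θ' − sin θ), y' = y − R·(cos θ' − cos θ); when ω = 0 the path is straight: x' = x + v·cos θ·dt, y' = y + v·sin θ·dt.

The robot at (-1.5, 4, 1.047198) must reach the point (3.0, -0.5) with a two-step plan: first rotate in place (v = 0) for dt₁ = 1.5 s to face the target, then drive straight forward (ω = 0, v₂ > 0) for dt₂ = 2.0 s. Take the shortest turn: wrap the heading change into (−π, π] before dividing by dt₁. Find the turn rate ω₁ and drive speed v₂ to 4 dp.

ω₁ = -1.2217, v₂ = 3.1820

heading to target = atan2(-0.5−4, 3−-1.5) = -0.7854
Δθ = wrap(-0.7854 − 1.0472) = -1.8326; ω₁ = Δθ/dt₁ = -1.2217
distance = √((3−-1.5)² + (-0.5−4)²) = 6.3640; v₂ = distance/dt₂ = 3.1820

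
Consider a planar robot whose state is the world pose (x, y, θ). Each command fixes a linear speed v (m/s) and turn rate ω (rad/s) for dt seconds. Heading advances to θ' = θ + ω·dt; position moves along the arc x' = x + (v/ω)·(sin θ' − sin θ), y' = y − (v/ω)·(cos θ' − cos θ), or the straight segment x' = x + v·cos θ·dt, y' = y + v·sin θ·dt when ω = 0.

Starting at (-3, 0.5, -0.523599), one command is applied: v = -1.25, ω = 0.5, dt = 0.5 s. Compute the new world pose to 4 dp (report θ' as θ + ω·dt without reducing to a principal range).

(-3.5745, 0.7419, -0.2736)

θ' = -0.5236 + 0.5·0.5 = -0.2736
R = v/ω = -1.25/0.5 = -2.5000
x' = -3 + -2.5000·(sin -0.2736 − sin -0.5236) = -3.5745
y' = 0.5 − -2.5000·(cos -0.2736 − cos -0.5236) = 0.7419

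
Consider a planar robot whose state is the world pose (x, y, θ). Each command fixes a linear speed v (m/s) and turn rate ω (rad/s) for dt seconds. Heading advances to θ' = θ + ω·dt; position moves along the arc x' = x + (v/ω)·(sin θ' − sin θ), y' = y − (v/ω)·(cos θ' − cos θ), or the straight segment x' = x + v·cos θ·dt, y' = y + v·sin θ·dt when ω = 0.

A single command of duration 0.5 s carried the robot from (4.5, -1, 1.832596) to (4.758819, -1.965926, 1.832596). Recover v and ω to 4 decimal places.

v = -2.0000, ω = 0.0000

Δθ = 1.832596 − 1.832596 = 0.000000
ω = Δθ/dt = 0.000000/0.5 = 0.0000
ω = 0 → v = (Δx·cos θ + Δy·sin θ)/dt = -2.0000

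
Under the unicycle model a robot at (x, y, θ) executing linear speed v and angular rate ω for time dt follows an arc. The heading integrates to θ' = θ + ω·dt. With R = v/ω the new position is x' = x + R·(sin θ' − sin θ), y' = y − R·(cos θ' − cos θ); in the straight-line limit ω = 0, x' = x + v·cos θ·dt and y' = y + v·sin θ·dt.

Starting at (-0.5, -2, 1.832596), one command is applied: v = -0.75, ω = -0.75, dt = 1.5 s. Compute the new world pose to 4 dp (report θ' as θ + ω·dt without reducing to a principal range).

(-0.8159, -3.0187, 0.7076)

θ' = 1.8326 + -0.75·1.5 = 0.7076
R = v/ω = -0.75/-0.75 = 1.0000
x' = -0.5 + 1.0000·(sin 0.7076 − sin 1.8326) = -0.8159
y' = -2 − 1.0000·(cos 0.7076 − cos 1.8326) = -3.0187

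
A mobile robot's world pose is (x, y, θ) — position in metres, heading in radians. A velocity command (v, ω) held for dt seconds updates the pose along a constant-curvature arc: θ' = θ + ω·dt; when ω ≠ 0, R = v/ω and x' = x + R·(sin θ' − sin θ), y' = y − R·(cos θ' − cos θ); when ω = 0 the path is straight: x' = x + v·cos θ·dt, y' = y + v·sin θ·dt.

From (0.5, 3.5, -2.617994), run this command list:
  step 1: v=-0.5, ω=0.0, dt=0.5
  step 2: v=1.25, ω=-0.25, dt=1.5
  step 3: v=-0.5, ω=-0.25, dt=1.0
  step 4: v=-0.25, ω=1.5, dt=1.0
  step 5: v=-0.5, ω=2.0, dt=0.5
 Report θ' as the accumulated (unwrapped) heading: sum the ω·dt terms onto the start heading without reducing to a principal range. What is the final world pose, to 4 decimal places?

(-0.4408, 3.3862, -0.7430)

step 1: θ'=-2.6180 (straight) → pose (0.7165, 3.6250, -2.6180)
step 2: θ'=-2.9930 (R=-5.0000) → pose (-1.0432, 3.0102, -2.9930)
step 3: θ'=-3.2430 (R=2.0000) → pose (-0.5447, 3.0220, -3.2430)
step 4: θ'=-1.7430 (R=-0.1667) → pose (-0.3636, 3.1592, -1.7430)
step 5: θ'=-0.7430 (R=-0.2500) → pose (-0.4408, 3.3862, -0.7430)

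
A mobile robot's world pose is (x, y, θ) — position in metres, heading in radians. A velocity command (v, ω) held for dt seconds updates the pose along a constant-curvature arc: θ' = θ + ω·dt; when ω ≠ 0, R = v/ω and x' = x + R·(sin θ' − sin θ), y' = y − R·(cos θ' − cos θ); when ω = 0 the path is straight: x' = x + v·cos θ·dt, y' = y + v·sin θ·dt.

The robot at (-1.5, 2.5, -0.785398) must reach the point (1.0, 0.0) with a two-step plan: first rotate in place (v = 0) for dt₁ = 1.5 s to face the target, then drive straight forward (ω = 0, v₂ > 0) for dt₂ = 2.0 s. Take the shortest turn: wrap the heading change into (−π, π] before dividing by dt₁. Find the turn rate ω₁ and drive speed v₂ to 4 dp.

ω₁ = 0.0000, v₂ = 1.7678

heading to target = atan2(0−2.5, 1−-1.5) = -0.7854
Δθ = wrap(-0.7854 − -0.7854) = 0.0000; ω₁ = Δθ/dt₁ = 0.0000
distance = √((1−-1.5)² + (0−2.5)²) = 3.5355; v₂ = distance/dt₂ = 1.7678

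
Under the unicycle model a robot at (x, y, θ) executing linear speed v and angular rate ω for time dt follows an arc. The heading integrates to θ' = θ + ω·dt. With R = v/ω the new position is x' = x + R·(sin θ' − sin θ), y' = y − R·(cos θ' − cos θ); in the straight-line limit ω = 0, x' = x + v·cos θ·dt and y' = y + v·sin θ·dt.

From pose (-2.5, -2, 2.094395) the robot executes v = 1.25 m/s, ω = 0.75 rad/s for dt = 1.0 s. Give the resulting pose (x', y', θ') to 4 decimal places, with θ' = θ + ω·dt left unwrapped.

(-3.4553, -1.2397, 2.8444)

θ' = 2.0944 + 0.75·1.0 = 2.8444
R = v/ω = 1.25/0.75 = 1.6667
x' = -2.5 + 1.6667·(sin 2.8444 − sin 2.0944) = -3.4553
y' = -2 − 1.6667·(cos 2.8444 − cos 2.0944) = -1.2397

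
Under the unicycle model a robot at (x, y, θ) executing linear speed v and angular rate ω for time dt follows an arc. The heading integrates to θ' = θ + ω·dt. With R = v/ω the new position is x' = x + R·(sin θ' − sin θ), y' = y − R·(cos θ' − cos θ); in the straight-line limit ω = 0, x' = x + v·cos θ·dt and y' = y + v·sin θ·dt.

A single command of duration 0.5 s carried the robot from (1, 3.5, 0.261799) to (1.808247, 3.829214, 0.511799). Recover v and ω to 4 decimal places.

Δθ = 0.511799 − 0.261799 = 0.250000
ω = Δθ/dt = 0.250000/0.5 = 0.5000
R = Δx/(sin θ' − sin θ) = 3.5000
v = R·ω = 3.5000·0.5000 = 1.7500

v = 1.7500, ω = 0.5000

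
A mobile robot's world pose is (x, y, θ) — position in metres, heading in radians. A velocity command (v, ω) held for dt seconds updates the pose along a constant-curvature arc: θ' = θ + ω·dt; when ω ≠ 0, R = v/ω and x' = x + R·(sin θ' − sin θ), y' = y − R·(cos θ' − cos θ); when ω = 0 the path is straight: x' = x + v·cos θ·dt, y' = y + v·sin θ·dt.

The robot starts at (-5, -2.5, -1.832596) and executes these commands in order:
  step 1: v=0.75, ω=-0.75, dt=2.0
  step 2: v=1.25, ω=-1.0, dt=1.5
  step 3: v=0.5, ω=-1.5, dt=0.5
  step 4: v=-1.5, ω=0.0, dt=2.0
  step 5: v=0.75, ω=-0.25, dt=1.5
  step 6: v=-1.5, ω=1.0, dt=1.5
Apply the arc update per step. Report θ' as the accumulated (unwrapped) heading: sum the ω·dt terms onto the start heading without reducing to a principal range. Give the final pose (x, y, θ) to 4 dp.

step 1: θ'=-3.3326 (R=-1.0000) → pose (-6.1558, -3.2230, -3.3326)
step 2: θ'=-4.8326 (R=-1.2500) → pose (-7.1594, -1.8458, -4.8326)
step 3: θ'=-5.5826 (R=-0.3333) → pose (-7.0434, -1.6310, -5.5826)
step 4: θ'=-5.5826 (straight) → pose (-9.3368, -3.5650, -5.5826)
step 5: θ'=-5.9576 (R=-3.0000) → pose (-8.3624, -3.0160, -5.9576)
step 6: θ'=-4.4576 (R=-1.5000) → pose (-9.3342, -4.8152, -4.4576)

(-9.3342, -4.8152, -4.4576)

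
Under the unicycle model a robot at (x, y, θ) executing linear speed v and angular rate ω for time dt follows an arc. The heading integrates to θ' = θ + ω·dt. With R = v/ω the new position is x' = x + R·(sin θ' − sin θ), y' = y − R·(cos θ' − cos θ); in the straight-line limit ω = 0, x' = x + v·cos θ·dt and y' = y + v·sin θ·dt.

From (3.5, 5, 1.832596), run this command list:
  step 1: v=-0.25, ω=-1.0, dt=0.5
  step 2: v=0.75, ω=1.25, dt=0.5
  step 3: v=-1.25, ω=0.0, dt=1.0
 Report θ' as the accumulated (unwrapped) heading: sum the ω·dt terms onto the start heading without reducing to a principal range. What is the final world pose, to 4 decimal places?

(3.9456, 4.0866, 1.9576)

step 1: θ'=1.3326 (R=0.2500) → pose (3.5015, 4.8763, 1.3326)
step 2: θ'=1.9576 (R=0.6000) → pose (3.4741, 5.2442, 1.9576)
step 3: θ'=1.9576 (straight) → pose (3.9456, 4.0866, 1.9576)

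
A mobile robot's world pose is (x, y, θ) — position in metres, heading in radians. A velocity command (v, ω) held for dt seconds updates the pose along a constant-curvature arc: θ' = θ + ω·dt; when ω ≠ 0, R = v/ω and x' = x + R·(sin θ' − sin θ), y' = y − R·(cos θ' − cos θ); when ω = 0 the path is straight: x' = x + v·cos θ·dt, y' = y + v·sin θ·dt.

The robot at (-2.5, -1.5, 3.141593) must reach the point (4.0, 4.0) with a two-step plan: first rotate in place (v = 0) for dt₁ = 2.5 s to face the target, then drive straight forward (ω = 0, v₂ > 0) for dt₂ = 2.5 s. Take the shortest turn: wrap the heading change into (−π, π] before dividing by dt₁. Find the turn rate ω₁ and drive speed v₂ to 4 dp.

ω₁ = -0.9757, v₂ = 3.4059

heading to target = atan2(4−-1.5, 4−-2.5) = 0.7023
Δθ = wrap(0.7023 − 3.1416) = -2.4393; ω₁ = Δθ/dt₁ = -0.9757
distance = √((4−-2.5)² + (4−-1.5)²) = 8.5147; v₂ = distance/dt₂ = 3.4059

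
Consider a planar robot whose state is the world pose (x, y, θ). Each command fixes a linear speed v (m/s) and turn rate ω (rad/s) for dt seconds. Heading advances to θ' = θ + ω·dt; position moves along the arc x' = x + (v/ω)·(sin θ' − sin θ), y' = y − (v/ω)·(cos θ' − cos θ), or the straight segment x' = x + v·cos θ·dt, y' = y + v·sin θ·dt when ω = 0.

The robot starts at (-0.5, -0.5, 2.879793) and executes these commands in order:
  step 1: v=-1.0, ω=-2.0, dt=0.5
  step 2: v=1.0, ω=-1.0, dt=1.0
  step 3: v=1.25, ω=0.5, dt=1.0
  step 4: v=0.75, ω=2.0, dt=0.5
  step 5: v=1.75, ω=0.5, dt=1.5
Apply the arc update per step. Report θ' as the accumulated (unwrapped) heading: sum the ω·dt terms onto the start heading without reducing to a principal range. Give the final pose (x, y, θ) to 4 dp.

step 1: θ'=1.8798 (R=0.5000) → pose (-0.1531, -0.8309, 1.8798)
step 2: θ'=0.8798 (R=-1.0000) → pose (0.0289, 0.1105, 0.8798)
step 3: θ'=1.3798 (R=2.5000) → pose (0.5570, 1.2292, 1.3798)
step 4: θ'=2.3798 (R=0.3750) → pose (0.4476, 1.5717, 2.3798)
step 5: θ'=3.1298 (R=3.5000) → pose (-1.9269, 2.5389, 3.1298)

(-1.9269, 2.5389, 3.1298)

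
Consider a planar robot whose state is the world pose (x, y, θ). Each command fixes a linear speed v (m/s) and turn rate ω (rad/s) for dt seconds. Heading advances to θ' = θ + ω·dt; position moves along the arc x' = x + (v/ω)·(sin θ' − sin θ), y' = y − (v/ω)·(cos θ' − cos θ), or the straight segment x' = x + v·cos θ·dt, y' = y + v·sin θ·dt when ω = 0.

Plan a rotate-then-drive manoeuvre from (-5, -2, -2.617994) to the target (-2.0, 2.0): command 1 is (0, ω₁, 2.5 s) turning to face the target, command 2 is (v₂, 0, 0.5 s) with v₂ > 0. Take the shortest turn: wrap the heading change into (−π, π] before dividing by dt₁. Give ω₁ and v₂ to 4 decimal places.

heading to target = atan2(2−-2, -2−-5) = 0.9273
Δθ = wrap(0.9273 − -2.6180) = -2.7379; ω₁ = Δθ/dt₁ = -1.0952
distance = √((-2−-5)² + (2−-2)²) = 5.0000; v₂ = distance/dt₂ = 10.0000

ω₁ = -1.0952, v₂ = 10.0000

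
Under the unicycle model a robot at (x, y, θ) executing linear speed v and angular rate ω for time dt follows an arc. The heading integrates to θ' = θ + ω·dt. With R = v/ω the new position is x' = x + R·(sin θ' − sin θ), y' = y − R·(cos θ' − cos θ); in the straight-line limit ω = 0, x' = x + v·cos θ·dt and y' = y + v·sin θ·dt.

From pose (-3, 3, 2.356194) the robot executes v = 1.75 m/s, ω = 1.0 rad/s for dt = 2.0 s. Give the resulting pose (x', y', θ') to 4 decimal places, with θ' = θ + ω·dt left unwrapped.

θ' = 2.3562 + 1.0·2.0 = 4.3562
R = v/ω = 1.75/1.0 = 1.7500
x' = -3 + 1.7500·(sin 4.3562 − sin 2.3562) = -5.8776
y' = 3 − 1.7500·(cos 4.3562 − cos 2.3562) = 2.3728

(-5.8776, 2.3728, 4.3562)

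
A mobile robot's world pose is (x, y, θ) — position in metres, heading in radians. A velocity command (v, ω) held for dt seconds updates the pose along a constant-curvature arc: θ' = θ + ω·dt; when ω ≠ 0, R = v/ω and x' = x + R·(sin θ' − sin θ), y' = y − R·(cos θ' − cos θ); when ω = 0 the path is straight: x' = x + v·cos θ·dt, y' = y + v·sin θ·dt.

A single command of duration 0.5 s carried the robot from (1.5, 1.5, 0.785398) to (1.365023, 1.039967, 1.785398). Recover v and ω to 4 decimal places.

v = -1.0000, ω = 2.0000

Δθ = 1.785398 − 0.785398 = 1.000000
ω = Δθ/dt = 1.000000/0.5 = 2.0000
R = −Δy/(cos θ' − cos θ) = -0.5000
v = R·ω = -0.5000·2.0000 = -1.0000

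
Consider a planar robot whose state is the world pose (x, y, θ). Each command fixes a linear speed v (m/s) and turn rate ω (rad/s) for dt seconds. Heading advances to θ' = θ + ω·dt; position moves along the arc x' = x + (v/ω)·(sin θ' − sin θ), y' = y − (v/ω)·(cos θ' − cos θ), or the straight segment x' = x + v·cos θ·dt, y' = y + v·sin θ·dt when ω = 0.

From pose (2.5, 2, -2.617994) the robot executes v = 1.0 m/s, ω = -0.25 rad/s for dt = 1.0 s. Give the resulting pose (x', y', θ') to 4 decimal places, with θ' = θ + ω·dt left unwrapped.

(1.5808, 1.6129, -2.8680)

θ' = -2.6180 + -0.25·1.0 = -2.8680
R = v/ω = 1.0/-0.25 = -4.0000
x' = 2.5 + -4.0000·(sin -2.8680 − sin -2.6180) = 1.5808
y' = 2 − -4.0000·(cos -2.8680 − cos -2.6180) = 1.6129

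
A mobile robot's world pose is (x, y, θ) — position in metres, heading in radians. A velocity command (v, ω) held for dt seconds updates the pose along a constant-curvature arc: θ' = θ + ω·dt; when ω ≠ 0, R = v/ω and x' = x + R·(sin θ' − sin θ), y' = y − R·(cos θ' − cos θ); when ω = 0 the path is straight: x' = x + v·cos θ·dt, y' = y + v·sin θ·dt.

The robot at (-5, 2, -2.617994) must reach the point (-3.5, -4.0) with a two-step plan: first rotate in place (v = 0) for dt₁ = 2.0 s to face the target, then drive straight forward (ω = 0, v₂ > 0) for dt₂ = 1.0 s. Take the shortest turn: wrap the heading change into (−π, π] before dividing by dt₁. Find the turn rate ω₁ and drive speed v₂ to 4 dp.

ω₁ = 0.6461, v₂ = 6.1847

heading to target = atan2(-4−2, -3.5−-5) = -1.3258
Δθ = wrap(-1.3258 − -2.6180) = 1.2922; ω₁ = Δθ/dt₁ = 0.6461
distance = √((-3.5−-5)² + (-4−2)²) = 6.1847; v₂ = distance/dt₂ = 6.1847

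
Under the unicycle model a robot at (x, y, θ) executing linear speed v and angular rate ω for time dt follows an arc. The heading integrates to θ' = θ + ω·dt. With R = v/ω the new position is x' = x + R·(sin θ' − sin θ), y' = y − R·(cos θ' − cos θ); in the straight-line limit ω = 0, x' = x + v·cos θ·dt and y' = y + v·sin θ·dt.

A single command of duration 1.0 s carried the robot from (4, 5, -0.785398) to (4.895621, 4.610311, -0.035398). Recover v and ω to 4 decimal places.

v = 1.0000, ω = 0.7500

Δθ = -0.035398 − -0.785398 = 0.750000
ω = Δθ/dt = 0.750000/1.0 = 0.7500
R = Δx/(sin θ' − sin θ) = 1.3333
v = R·ω = 1.3333·0.7500 = 1.0000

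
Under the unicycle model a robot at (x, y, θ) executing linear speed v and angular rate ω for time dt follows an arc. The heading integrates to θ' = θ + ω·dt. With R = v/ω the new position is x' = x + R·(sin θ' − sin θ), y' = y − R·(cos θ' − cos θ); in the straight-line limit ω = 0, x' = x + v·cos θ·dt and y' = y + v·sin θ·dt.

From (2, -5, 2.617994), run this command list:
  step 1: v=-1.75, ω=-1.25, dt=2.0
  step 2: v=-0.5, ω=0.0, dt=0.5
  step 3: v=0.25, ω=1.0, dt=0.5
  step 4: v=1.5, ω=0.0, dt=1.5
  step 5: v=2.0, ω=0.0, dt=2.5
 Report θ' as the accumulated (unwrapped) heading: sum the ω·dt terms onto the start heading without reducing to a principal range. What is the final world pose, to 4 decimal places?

(7.2410, -3.3870, 0.6180)

step 1: θ'=0.1180 (R=1.4000) → pose (1.4648, -7.6027, 0.1180)
step 2: θ'=0.1180 (straight) → pose (1.2165, -7.6321, 0.1180)
step 3: θ'=0.6180 (R=0.2500) → pose (1.3320, -7.5876, 0.6180)
step 4: θ'=0.6180 (straight) → pose (3.1658, -6.2840, 0.6180)
step 5: θ'=0.6180 (straight) → pose (7.2410, -3.3870, 0.6180)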